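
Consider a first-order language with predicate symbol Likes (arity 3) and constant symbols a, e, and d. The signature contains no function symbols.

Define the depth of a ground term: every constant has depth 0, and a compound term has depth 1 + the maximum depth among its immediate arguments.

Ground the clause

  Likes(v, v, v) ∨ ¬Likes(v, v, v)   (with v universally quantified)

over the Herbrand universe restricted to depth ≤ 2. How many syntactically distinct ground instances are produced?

3

Ground terms of depth ≤ 2:
  With no function symbols every ground term is a constant, so there are exactly 3 ground terms at every depth bound.
  N_0 = 3
  N_1 = 3
  N_2 = 3
So there are 3 ground terms available for substitution.
There is 1 variable to instantiate (v),  occurring in at least one literal, so different choices give different ground instances.
Number of ground instances = 3.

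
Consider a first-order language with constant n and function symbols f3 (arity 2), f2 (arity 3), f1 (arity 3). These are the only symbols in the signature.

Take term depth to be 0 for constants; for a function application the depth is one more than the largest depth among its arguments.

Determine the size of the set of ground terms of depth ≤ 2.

145

Let N_k = |{terms of depth ≤ k}|. Then N_0 = 1 and N_k = 1 + N_{k-1}^2 + N_{k-1}^3 + N_{k-1}^3 for k ≥ 1 (one summand per function symbol, arity giving the exponent).
N_0 = 1
N_1 = 1 + 1^2 + 1^3 + 1^3 = 4
N_2 = 1 + 4^2 + 4^3 + 4^3 = 145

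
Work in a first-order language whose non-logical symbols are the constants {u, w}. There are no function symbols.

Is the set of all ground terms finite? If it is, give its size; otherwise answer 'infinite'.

There are no function symbols, so every ground term is one of the 2 constants.
The Herbrand universe is {u, w}, which is finite with 2 elements.

2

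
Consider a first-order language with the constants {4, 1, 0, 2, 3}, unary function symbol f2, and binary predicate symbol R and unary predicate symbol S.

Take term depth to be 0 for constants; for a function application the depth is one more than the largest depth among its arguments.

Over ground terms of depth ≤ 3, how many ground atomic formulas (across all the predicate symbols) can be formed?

First count ground terms of depth ≤ 3.
Let N_k count ground terms of depth at most k. Each non-constant term of depth ≤ k is some function symbol applied to depth-≤(k−1) arguments, giving N_k = 5 + N_{k-1}.
N_0 = 5
N_1 = 5 + 5 = 10
N_2 = 5 + 10 = 15
N_3 = 5 + 15 = 20
So |H| = 20.
A ground atom is a predicate applied to a tuple of terms from H, so the count is the sum over predicates of |H|^arity:
  R: 20^2 = 400;  S: 20
Total ground atoms: 400 + 20 = 420.

420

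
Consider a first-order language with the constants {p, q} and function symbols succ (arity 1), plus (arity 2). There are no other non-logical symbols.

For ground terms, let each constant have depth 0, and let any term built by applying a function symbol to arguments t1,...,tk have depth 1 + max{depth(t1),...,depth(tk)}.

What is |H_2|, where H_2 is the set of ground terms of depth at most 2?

74

Count level by level. With function symbols succ/1, plus/2, the terms of depth ≤ k are the 2 constants together with each function applied to depth-≤(k−1) tuples, so N_k = 2 + N_{k-1} + N_{k-1}^2.
N_0 = 2
N_1 = 2 + 2 + 2^2 = 8
N_2 = 2 + 8 + 8^2 = 74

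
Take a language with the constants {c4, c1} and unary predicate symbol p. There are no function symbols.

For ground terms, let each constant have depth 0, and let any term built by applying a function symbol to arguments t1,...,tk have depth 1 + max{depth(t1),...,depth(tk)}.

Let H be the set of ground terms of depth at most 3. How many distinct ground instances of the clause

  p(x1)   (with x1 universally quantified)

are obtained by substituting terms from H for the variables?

2

Ground terms of depth ≤ 3:
  With no function symbols every ground term is a constant, so there are exactly 2 ground terms at every depth bound.
  N_0 = 2
  N_1 = 2
  N_2 = 2
  N_3 = 2
  Explicitly: c4, c1.
So there are 2 ground terms available for substitution.
The body mentions the single quantified variable x1; since ground terms form a free algebra, no two substitutions collapse to the same formula.
Number of ground instances = 2.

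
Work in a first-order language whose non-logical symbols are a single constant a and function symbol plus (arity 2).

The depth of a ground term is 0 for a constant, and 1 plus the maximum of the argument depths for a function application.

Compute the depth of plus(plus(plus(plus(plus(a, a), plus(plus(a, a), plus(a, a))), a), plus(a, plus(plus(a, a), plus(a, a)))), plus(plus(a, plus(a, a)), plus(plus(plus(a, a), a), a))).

6

depth(plus(a, a)) = 1 + max(0, 0) = 1
depth(plus(plus(a, a), plus(a, a))) = 1 + max(1, 1) = 2
depth(plus(plus(a, a), plus(plus(a, a), plus(a, a)))) = 1 + max(1, 2) = 3
depth(plus(plus(plus(a, a), plus(plus(a, a), plus(a, a))), a)) = 1 + max(3, 0) = 4
depth(plus(a, plus(plus(a, a), plus(a, a)))) = 1 + max(0, 2) = 3
depth(plus(plus(plus(plus(a, a), plus(plus(a, a), plus(a, a))), a), plus(a, plus(plus(a, a), plus(a, a))))) = 1 + max(4, 3) = 5
depth(plus(a, plus(a, a))) = 1 + max(0, 1) = 2
depth(plus(plus(a, a), a)) = 1 + max(1, 0) = 2
depth(plus(plus(plus(a, a), a), a)) = 1 + max(2, 0) = 3
depth(plus(plus(a, plus(a, a)), plus(plus(plus(a, a), a), a))) = 1 + max(2, 3) = 4
depth(plus(plus(plus(plus(plus(a, a), plus(plus(a, a), plus(a, a))), a), plus(a, plus(plus(a, a), plus(a, a)))), plus(plus(a, plus(a, a)), plus(plus(plus(a, a), a), a)))) = 1 + max(5, 4) = 6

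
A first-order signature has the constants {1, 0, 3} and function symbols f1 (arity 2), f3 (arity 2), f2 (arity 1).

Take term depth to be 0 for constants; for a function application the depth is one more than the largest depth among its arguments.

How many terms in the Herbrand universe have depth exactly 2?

1155

If N_k denotes the number of depth-≤k ground terms, the 3 constants give N_0 = 3, and each function symbol of arity r contributes N_{k-1}^r new terms at level k: N_k = 3 + N_{k-1}^2 + N_{k-1}^2 + N_{k-1}.
N_0 = 3
N_1 = 3 + 3^2 + 3^2 + 3 = 24
N_2 = 3 + 24^2 + 24^2 + 24 = 1179
Terms of depth exactly 2: N_2 − N_1 = 1179 − 24 = 1155.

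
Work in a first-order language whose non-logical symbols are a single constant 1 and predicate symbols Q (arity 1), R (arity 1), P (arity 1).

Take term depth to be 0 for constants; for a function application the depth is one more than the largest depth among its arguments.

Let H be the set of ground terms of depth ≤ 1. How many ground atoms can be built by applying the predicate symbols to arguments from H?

3

First count ground terms of depth ≤ 1.
With no function symbols every ground term is a constant, so there is exactly 1 ground term at every depth bound.
N_0 = 1
N_1 = 1
Explicitly: 1.
So |H| = 1.
Ground atoms are formed by filling each argument slot of a predicate with a term from H, so an r-ary predicate gives |H|^r atoms:
  Q: 1;  R: 1;  P: 1
Total ground atoms: 1 + 1 + 1 = 3.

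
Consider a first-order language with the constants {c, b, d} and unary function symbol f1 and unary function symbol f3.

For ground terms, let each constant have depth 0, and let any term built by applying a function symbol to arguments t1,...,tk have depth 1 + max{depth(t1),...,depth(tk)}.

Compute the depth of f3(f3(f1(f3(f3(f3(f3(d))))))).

depth(f3(d)) = 1 + depth(d) = 1 + 0 = 1
depth(f3(f3(d))) = 1 + depth(f3(d)) = 1 + 1 = 2
depth(f3(f3(f3(d)))) = 1 + depth(f3(f3(d))) = 1 + 2 = 3
depth(f3(f3(f3(f3(d))))) = 1 + depth(f3(f3(f3(d)))) = 1 + 3 = 4
depth(f1(f3(f3(f3(f3(d)))))) = 1 + depth(f3(f3(f3(f3(d))))) = 1 + 4 = 5
depth(f3(f1(f3(f3(f3(f3(d))))))) = 1 + depth(f1(f3(f3(f3(f3(d)))))) = 1 + 5 = 6
depth(f3(f3(f1(f3(f3(f3(f3(d)))))))) = 1 + depth(f3(f1(f3(f3(f3(f3(d))))))) = 1 + 6 = 7

7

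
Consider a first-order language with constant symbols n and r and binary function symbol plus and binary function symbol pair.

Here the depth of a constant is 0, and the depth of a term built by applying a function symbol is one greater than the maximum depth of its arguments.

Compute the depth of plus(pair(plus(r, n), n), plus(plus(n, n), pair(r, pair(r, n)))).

depth(plus(r, n)) = 1 + max(0, 0) = 1
depth(pair(plus(r, n), n)) = 1 + max(1, 0) = 2
depth(plus(n, n)) = 1 + max(0, 0) = 1
depth(pair(r, n)) = 1 + max(0, 0) = 1
depth(pair(r, pair(r, n))) = 1 + max(0, 1) = 2
depth(plus(plus(n, n), pair(r, pair(r, n)))) = 1 + max(1, 2) = 3
depth(plus(pair(plus(r, n), n), plus(plus(n, n), pair(r, pair(r, n))))) = 1 + max(2, 3) = 4

4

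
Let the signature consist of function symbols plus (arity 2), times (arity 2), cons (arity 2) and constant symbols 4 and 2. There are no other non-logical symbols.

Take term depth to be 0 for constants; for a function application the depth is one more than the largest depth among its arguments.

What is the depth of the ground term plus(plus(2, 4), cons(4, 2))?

depth(plus(2, 4)) = 1 + max(0, 0) = 1
depth(cons(4, 2)) = 1 + max(0, 0) = 1
depth(plus(plus(2, 4), cons(4, 2))) = 1 + max(1, 1) = 2

2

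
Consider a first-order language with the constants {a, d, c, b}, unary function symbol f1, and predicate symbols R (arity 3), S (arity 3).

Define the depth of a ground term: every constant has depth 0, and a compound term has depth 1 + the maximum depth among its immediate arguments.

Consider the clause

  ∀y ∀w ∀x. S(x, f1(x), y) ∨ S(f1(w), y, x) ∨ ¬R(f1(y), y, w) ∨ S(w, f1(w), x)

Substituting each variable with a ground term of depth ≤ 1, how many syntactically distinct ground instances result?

Ground terms of depth ≤ 1:
  Let N_k = |{terms of depth ≤ k}|. Then N_0 = 4 and N_k = 4 + N_{k-1} for k ≥ 1 (one summand per function symbol, arity giving the exponent).
  N_0 = 4
  N_1 = 4 + 4 = 8
  Explicitly: a, d, c, b, f1(a), f1(d), f1(c), f1(b).
So there are 8 ground terms available for substitution.
There are 3 variables to instantiate (y, w, x), each occurring in at least one literal, so different choices give different ground instances.
Number of ground instances = 8^3 = 512.

512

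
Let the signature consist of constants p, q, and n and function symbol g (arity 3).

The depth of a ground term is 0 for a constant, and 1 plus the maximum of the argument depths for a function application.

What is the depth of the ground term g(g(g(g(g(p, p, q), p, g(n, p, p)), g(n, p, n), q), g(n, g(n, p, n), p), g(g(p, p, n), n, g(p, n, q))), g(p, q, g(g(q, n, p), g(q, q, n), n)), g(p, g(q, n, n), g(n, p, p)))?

depth(g(p, p, q)) = 1 + max(0, 0, 0) = 1
depth(g(n, p, p)) = 1 + max(0, 0, 0) = 1
depth(g(g(p, p, q), p, g(n, p, p))) = 1 + max(1, 0, 1) = 2
depth(g(n, p, n)) = 1 + max(0, 0, 0) = 1
depth(g(g(g(p, p, q), p, g(n, p, p)), g(n, p, n), q)) = 1 + max(2, 1, 0) = 3
depth(g(n, g(n, p, n), p)) = 1 + max(0, 1, 0) = 2
depth(g(p, p, n)) = 1 + max(0, 0, 0) = 1
depth(g(p, n, q)) = 1 + max(0, 0, 0) = 1
depth(g(g(p, p, n), n, g(p, n, q))) = 1 + max(1, 0, 1) = 2
depth(g(g(g(g(p, p, q), p, g(n, p, p)), g(n, p, n), q), g(n, g(n, p, n), p), g(g(p, p, n), n, g(p, n, q)))) = 1 + max(3, 2, 2) = 4
depth(g(q, n, p)) = 1 + max(0, 0, 0) = 1
depth(g(q, q, n)) = 1 + max(0, 0, 0) = 1
depth(g(g(q, n, p), g(q, q, n), n)) = 1 + max(1, 1, 0) = 2
depth(g(p, q, g(g(q, n, p), g(q, q, n), n))) = 1 + max(0, 0, 2) = 3
depth(g(q, n, n)) = 1 + max(0, 0, 0) = 1
depth(g(p, g(q, n, n), g(n, p, p))) = 1 + max(0, 1, 1) = 2
depth(g(g(g(g(g(p, p, q), p, g(n, p, p)), g(n, p, n), q), g(n, g(n, p, n), p), g(g(p, p, n), n, g(p, n, q))), g(p, q, g(g(q, n, p), g(q, q, n), n)), g(p, g(q, n, n), g(n, p, p)))) = 1 + max(4, 3, 2) = 5

5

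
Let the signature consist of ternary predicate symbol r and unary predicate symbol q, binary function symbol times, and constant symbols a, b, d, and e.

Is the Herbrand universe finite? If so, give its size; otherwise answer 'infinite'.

The signature has at least one function symbol (times, arity 2) and at least one constant (a).
Iterating times gives infinitely many distinct ground terms: a, times(a, a), times(times(a, a), times(a, a)), ...
So the Herbrand universe is infinite.

infinite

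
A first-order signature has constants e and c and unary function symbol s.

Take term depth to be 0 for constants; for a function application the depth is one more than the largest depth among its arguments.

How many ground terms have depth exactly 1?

Let N_k count ground terms of depth at most k. Each non-constant term of depth ≤ k is some function symbol applied to depth-≤(k−1) arguments, giving N_k = 2 + N_{k-1}.
N_0 = 2
N_1 = 2 + 2 = 4
Terms of depth exactly 1: N_1 − N_0 = 4 − 2 = 2.

2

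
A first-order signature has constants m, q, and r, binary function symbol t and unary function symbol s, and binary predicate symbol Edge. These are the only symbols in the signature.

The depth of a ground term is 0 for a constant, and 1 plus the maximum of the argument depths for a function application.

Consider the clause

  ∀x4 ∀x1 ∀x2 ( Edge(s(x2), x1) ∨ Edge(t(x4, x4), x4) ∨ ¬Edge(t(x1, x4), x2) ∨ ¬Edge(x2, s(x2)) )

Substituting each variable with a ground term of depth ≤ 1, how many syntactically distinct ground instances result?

3375

Ground terms of depth ≤ 1:
  Count level by level. With function symbols t/2, s/1, the terms of depth ≤ k are the 3 constants together with each function applied to depth-≤(k−1) tuples, so N_k = 3 + N_{k-1}^2 + N_{k-1}.
  N_0 = 3
  N_1 = 3 + 3^2 + 3 = 15
So there are 15 ground terms available for substitution.
The clause has 3 distinct variables (x4, x1, x2), each appearing in the body. In the free term algebra distinct substitutions yield syntactically distinct ground instances.
Number of ground instances = 15^3 = 3375.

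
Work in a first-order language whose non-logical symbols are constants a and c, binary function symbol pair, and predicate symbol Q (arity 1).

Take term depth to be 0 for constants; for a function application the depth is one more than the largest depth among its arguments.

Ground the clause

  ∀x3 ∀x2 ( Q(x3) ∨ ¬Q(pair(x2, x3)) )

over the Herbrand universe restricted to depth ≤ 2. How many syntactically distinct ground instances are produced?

1444

Ground terms of depth ≤ 2:
  Let N_k count ground terms of depth at most k. Each non-constant term of depth ≤ k is some function symbol applied to depth-≤(k−1) arguments, giving N_k = 2 + N_{k-1}^2.
  N_0 = 2
  N_1 = 2 + 2^2 = 6
  N_2 = 2 + 6^2 = 38
So there are 38 ground terms available for substitution.
There are 2 variables to instantiate (x3, x2), each occurring in at least one literal, so different choices give different ground instances.
Number of ground instances = 38^2 = 1444.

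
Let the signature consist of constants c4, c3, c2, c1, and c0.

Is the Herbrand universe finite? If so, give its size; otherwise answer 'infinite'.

There are no function symbols, so every ground term is one of the 5 constants.
The Herbrand universe is {c4, c3, c2, c1, c0}, which is finite with 5 elements.

5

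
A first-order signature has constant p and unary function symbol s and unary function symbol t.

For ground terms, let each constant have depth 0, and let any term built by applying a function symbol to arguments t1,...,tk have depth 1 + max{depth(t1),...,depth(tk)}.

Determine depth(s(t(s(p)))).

3

depth(s(p)) = 1 + depth(p) = 1 + 0 = 1
depth(t(s(p))) = 1 + depth(s(p)) = 1 + 1 = 2
depth(s(t(s(p)))) = 1 + depth(t(s(p))) = 1 + 2 = 3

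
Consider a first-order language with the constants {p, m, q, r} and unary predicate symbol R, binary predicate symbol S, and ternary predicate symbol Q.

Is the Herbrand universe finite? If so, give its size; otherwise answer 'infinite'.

There are no function symbols, so every ground term is one of the 4 constants.
The Herbrand universe is {p, m, q, r}, which is finite with 4 elements.

4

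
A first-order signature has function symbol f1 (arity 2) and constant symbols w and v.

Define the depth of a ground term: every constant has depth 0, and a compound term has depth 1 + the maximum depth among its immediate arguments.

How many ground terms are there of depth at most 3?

1446

Count level by level. With function symbols f1/2, the terms of depth ≤ k are the 2 constants together with each function applied to depth-≤(k−1) tuples, so N_k = 2 + N_{k-1}^2.
N_0 = 2
N_1 = 2 + 2^2 = 6
N_2 = 2 + 6^2 = 38
N_3 = 2 + 38^2 = 1446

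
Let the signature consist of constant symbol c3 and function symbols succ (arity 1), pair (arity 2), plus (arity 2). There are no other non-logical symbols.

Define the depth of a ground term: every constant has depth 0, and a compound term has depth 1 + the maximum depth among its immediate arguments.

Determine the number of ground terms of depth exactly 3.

Let N_k count ground terms of depth at most k. Each non-constant term of depth ≤ k is some function symbol applied to depth-≤(k−1) arguments, giving N_k = 1 + N_{k-1} + N_{k-1}^2 + N_{k-1}^2.
N_0 = 1
N_1 = 1 + 1 + 1^2 + 1^2 = 4
N_2 = 1 + 4 + 4^2 + 4^2 = 37
N_3 = 1 + 37 + 37^2 + 37^2 = 2776
Terms of depth exactly 3: N_3 − N_2 = 2776 − 37 = 2739.

2739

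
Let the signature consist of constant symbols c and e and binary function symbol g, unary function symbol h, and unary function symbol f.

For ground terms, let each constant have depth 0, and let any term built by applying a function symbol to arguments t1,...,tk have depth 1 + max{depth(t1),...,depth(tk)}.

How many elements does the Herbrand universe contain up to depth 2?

122

Count level by level. With function symbols g/2, h/1, f/1, the terms of depth ≤ k are the 2 constants together with each function applied to depth-≤(k−1) tuples, so N_k = 2 + N_{k-1}^2 + N_{k-1} + N_{k-1}.
N_0 = 2
N_1 = 2 + 2^2 + 2 + 2 = 10
N_2 = 2 + 10^2 + 10 + 10 = 122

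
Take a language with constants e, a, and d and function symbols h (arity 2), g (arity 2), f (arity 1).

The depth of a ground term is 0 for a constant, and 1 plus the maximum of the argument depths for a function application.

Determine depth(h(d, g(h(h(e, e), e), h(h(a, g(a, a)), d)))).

depth(h(e, e)) = 1 + max(0, 0) = 1
depth(h(h(e, e), e)) = 1 + max(1, 0) = 2
depth(g(a, a)) = 1 + max(0, 0) = 1
depth(h(a, g(a, a))) = 1 + max(0, 1) = 2
depth(h(h(a, g(a, a)), d)) = 1 + max(2, 0) = 3
depth(g(h(h(e, e), e), h(h(a, g(a, a)), d))) = 1 + max(2, 3) = 4
depth(h(d, g(h(h(e, e), e), h(h(a, g(a, a)), d)))) = 1 + max(0, 4) = 5

5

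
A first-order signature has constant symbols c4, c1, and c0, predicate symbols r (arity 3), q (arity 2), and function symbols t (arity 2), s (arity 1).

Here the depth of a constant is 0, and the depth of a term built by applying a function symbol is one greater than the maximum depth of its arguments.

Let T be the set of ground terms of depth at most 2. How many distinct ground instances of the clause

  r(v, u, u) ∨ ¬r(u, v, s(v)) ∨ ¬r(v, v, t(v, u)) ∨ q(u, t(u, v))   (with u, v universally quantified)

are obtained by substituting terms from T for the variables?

Ground terms of depth ≤ 2:
  Count level by level. With function symbols t/2, s/1, the terms of depth ≤ k are the 3 constants together with each function applied to depth-≤(k−1) tuples, so N_k = 3 + N_{k-1}^2 + N_{k-1}.
  N_0 = 3
  N_1 = 3 + 3^2 + 3 = 15
  N_2 = 3 + 15^2 + 15 = 243
So there are 243 ground terms available for substitution.
The clause has 2 distinct variables (u, v), each appearing in the body. In the free term algebra distinct substitutions yield syntactically distinct ground instances.
Number of ground instances = 243^2 = 59049.

59049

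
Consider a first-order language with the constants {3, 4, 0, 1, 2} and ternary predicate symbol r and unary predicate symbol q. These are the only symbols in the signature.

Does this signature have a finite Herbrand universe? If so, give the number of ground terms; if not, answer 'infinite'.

There are no function symbols, so every ground term is one of the 5 constants.
The Herbrand universe is {3, 4, 0, 1, 2}, which is finite with 5 elements.

5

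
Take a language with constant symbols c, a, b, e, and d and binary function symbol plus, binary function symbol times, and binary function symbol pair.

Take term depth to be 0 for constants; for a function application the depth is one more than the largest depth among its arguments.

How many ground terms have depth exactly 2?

19125

Let N_k = |{terms of depth ≤ k}|. Then N_0 = 5 and N_k = 5 + N_{k-1}^2 + N_{k-1}^2 + N_{k-1}^2 for k ≥ 1 (one summand per function symbol, arity giving the exponent).
N_0 = 5
N_1 = 5 + 5^2 + 5^2 + 5^2 = 80
N_2 = 5 + 80^2 + 80^2 + 80^2 = 19205
Terms of depth exactly 2: N_2 − N_1 = 19205 − 80 = 19125.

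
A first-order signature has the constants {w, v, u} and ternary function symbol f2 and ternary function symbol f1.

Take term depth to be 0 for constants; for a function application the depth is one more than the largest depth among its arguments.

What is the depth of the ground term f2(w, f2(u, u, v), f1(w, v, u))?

2

depth(f2(u, u, v)) = 1 + max(0, 0, 0) = 1
depth(f1(w, v, u)) = 1 + max(0, 0, 0) = 1
depth(f2(w, f2(u, u, v), f1(w, v, u))) = 1 + max(0, 1, 1) = 2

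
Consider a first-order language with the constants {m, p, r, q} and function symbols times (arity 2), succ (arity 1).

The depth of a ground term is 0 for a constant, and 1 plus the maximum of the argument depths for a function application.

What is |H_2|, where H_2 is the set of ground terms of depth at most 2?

If N_k denotes the number of depth-≤k ground terms, the 4 constants give N_0 = 4, and each function symbol of arity r contributes N_{k-1}^r new terms at level k: N_k = 4 + N_{k-1}^2 + N_{k-1}.
N_0 = 4
N_1 = 4 + 4^2 + 4 = 24
N_2 = 4 + 24^2 + 24 = 604

604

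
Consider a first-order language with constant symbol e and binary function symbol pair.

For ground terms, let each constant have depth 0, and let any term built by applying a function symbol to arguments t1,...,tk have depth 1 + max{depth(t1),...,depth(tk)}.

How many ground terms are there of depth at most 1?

2

Count level by level. With function symbols pair/2, the terms of depth ≤ k are the 1 constant together with each function applied to depth-≤(k−1) tuples, so N_k = 1 + N_{k-1}^2.
N_0 = 1
N_1 = 1 + 1^2 = 2
Explicitly: e, pair(e, e).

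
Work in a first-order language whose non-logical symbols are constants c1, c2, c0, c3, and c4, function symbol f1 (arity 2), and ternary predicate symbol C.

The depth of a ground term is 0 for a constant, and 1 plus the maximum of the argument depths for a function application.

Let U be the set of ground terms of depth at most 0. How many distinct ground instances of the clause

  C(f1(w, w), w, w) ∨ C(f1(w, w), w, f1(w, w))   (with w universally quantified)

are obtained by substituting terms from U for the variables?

Ground terms of depth ≤ 0:
  Let N_k count ground terms of depth at most k. Each non-constant term of depth ≤ k is some function symbol applied to depth-≤(k−1) arguments, giving N_k = 5 + N_{k-1}^2.
  N_0 = 5
So there are 5 ground terms available for substitution.
The clause has 1 distinct variable (w), which appears in the body. In the free term algebra distinct substitutions yield syntactically distinct ground instances.
Number of ground instances = 5.

5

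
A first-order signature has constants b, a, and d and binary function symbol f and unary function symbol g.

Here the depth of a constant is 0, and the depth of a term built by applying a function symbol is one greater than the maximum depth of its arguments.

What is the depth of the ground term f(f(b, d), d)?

2

depth(f(b, d)) = 1 + max(0, 0) = 1
depth(f(f(b, d), d)) = 1 + max(1, 0) = 2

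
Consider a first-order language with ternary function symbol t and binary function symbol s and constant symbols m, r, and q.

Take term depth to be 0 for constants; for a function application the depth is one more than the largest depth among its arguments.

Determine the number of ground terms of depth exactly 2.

60804

Write N_k for the number of ground terms of depth ≤ k. A term of depth ≤ k is either a constant or a function symbol applied to arguments of depth ≤ k−1, so N_k = 3 + N_{k-1}^3 + N_{k-1}^2.
N_0 = 3
N_1 = 3 + 3^3 + 3^2 = 39
N_2 = 3 + 39^3 + 39^2 = 60843
Terms of depth exactly 2: N_2 − N_1 = 60843 − 39 = 60804.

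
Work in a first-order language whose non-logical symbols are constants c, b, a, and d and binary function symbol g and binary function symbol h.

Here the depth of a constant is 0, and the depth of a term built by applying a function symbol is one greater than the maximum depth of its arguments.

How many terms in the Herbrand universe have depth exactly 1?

32

Write N_k for the number of ground terms of depth ≤ k. A term of depth ≤ k is either a constant or a function symbol applied to arguments of depth ≤ k−1, so N_k = 4 + N_{k-1}^2 + N_{k-1}^2.
N_0 = 4
N_1 = 4 + 4^2 + 4^2 = 36
Terms of depth exactly 1: N_1 − N_0 = 36 − 4 = 32.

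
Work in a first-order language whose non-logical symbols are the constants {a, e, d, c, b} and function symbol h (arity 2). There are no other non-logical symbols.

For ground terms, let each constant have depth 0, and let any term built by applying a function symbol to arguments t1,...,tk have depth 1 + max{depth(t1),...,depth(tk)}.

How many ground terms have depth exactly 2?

875

Let N_k = |{terms of depth ≤ k}|. Then N_0 = 5 and N_k = 5 + N_{k-1}^2 for k ≥ 1 (one summand per function symbol, arity giving the exponent).
N_0 = 5
N_1 = 5 + 5^2 = 30
N_2 = 5 + 30^2 = 905
Terms of depth exactly 2: N_2 − N_1 = 905 − 30 = 875.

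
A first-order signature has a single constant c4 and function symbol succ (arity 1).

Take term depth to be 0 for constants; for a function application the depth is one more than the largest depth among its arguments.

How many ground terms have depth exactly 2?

1

Let N_k count ground terms of depth at most k. Each non-constant term of depth ≤ k is some function symbol applied to depth-≤(k−1) arguments, giving N_k = 1 + N_{k-1}.
N_0 = 1
N_1 = 1 + 1 = 2
N_2 = 1 + 2 = 3
Terms of depth exactly 2: N_2 − N_1 = 3 − 2 = 1.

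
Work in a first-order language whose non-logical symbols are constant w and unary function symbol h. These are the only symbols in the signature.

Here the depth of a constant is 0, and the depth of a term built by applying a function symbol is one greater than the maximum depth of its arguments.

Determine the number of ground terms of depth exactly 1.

1

Count level by level. With function symbols h/1, the terms of depth ≤ k are the 1 constant together with each function applied to depth-≤(k−1) tuples, so N_k = 1 + N_{k-1}.
N_0 = 1
N_1 = 1 + 1 = 2
Terms of depth exactly 1: N_1 − N_0 = 2 − 1 = 1.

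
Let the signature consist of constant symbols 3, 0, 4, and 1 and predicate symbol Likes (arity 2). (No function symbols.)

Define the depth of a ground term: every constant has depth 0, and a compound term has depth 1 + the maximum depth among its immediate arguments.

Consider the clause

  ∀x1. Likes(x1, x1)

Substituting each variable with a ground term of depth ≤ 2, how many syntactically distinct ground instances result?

Ground terms of depth ≤ 2:
  With no function symbols every ground term is a constant, so there are exactly 4 ground terms at every depth bound.
  N_0 = 4
  N_1 = 4
  N_2 = 4
So there are 4 ground terms available for substitution.
The variable x1 ranges independently over the available ground terms, and distinct assignments produce distinct instances.
Number of ground instances = 4.

4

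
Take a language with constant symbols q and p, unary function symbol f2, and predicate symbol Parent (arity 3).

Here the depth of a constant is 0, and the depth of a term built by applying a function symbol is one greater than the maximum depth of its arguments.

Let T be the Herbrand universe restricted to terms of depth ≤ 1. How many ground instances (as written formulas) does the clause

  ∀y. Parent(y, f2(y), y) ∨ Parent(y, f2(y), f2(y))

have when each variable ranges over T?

Ground terms of depth ≤ 1:
  If N_k denotes the number of depth-≤k ground terms, the 2 constants give N_0 = 2, and each function symbol of arity r contributes N_{k-1}^r new terms at level k: N_k = 2 + N_{k-1}.
  N_0 = 2
  N_1 = 2 + 2 = 4
So there are 4 ground terms available for substitution.
There is 1 variable to instantiate (y),  occurring in at least one literal, so different choices give different ground instances.
Number of ground instances = 4.

4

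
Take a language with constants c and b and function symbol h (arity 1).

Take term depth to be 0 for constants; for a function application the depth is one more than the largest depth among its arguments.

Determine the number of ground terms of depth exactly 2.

2

Let N_k count ground terms of depth at most k. Each non-constant term of depth ≤ k is some function symbol applied to depth-≤(k−1) arguments, giving N_k = 2 + N_{k-1}.
N_0 = 2
N_1 = 2 + 2 = 4
N_2 = 2 + 4 = 6
Terms of depth exactly 2: N_2 − N_1 = 6 − 4 = 2.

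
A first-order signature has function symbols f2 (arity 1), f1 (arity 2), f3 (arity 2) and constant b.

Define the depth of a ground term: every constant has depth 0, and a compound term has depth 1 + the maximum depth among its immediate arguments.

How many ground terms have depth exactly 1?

3

If N_k denotes the number of depth-≤k ground terms, the 1 constant gives N_0 = 1, and each function symbol of arity r contributes N_{k-1}^r new terms at level k: N_k = 1 + N_{k-1} + N_{k-1}^2 + N_{k-1}^2.
N_0 = 1
N_1 = 1 + 1 + 1^2 + 1^2 = 4
Terms of depth exactly 1: N_1 − N_0 = 4 − 1 = 3.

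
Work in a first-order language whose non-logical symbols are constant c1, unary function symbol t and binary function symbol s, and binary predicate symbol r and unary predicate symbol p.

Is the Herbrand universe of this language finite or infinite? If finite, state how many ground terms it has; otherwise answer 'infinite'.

The signature has at least one function symbol (t, arity 1) and at least one constant (c1).
Iterating t gives infinitely many distinct ground terms: c1, t(c1), t(t(c1)), ...
So the Herbrand universe is infinite.

infinite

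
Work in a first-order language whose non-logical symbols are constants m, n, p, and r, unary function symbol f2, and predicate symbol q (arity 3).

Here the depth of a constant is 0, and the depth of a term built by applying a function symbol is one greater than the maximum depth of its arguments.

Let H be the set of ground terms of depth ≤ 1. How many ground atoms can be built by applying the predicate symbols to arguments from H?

First count ground terms of depth ≤ 1.
Let N_k count ground terms of depth at most k. Each non-constant term of depth ≤ k is some function symbol applied to depth-≤(k−1) arguments, giving N_k = 4 + N_{k-1}.
N_0 = 4
N_1 = 4 + 4 = 8
So |H| = 8.
Each predicate of arity r yields |H|^r ground atoms (one per choice of an r-tuple from H):
  q: 8^3 = 512
Total ground atoms: 512.

512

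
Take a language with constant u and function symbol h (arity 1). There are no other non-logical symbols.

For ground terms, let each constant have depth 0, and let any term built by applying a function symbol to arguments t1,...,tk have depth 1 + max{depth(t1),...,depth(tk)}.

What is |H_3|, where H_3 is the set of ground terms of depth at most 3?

Let N_k = |{terms of depth ≤ k}|. Then N_0 = 1 and N_k = 1 + N_{k-1} for k ≥ 1 (one summand per function symbol, arity giving the exponent).
N_0 = 1
N_1 = 1 + 1 = 2
N_2 = 1 + 2 = 3
N_3 = 1 + 3 = 4
Explicitly: u, h(u), h(h(u)), h(h(h(u))).

4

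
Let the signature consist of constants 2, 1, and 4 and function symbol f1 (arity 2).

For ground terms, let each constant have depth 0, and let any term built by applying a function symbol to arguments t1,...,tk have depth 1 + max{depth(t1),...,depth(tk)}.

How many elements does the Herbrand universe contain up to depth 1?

12

Let N_k count ground terms of depth at most k. Each non-constant term of depth ≤ k is some function symbol applied to depth-≤(k−1) arguments, giving N_k = 3 + N_{k-1}^2.
N_0 = 3
N_1 = 3 + 3^2 = 12
Explicitly: 2, 1, 4, f1(2, 2), f1(2, 1), f1(2, 4), f1(1, 2), f1(1, 1), f1(1, 4), f1(4, 2), f1(4, 1), f1(4, 4).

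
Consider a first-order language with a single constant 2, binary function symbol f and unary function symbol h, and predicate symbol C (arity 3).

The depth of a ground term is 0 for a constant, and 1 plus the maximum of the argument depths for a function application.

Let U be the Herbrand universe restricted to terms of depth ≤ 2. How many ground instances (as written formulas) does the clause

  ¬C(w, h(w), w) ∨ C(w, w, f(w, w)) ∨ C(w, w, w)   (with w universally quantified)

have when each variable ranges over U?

13

Ground terms of depth ≤ 2:
  Write N_k for the number of ground terms of depth ≤ k. A term of depth ≤ k is either a constant or a function symbol applied to arguments of depth ≤ k−1, so N_k = 1 + N_{k-1}^2 + N_{k-1}.
  N_0 = 1
  N_1 = 1 + 1^2 + 1 = 3
  N_2 = 1 + 3^2 + 3 = 13
So there are 13 ground terms available for substitution.
The clause has 1 distinct variable (w), which appears in the body. In the free term algebra distinct substitutions yield syntactically distinct ground instances.
Number of ground instances = 13.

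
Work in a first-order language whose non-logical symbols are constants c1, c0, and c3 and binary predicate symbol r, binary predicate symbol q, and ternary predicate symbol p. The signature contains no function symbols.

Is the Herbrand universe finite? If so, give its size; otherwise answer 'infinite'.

There are no function symbols, so every ground term is one of the 3 constants.
The Herbrand universe is {c1, c0, c3}, which is finite with 3 elements.

3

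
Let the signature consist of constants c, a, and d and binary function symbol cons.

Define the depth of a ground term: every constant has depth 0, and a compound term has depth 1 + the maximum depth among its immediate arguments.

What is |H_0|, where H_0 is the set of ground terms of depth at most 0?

3

Write N_k for the number of ground terms of depth ≤ k. A term of depth ≤ k is either a constant or a function symbol applied to arguments of depth ≤ k−1, so N_k = 3 + N_{k-1}^2.
N_0 = 3
Explicitly: c, a, d.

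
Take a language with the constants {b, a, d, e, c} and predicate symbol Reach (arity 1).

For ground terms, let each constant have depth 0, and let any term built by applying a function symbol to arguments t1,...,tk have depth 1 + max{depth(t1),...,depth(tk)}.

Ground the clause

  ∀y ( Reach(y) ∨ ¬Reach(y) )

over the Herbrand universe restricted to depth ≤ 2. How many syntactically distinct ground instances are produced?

Ground terms of depth ≤ 2:
  With no function symbols every ground term is a constant, so there are exactly 5 ground terms at every depth bound.
  N_0 = 5
  N_1 = 5
  N_2 = 5
  Explicitly: b, a, d, e, c.
So there are 5 ground terms available for substitution.
There is 1 variable to instantiate (y),  occurring in at least one literal, so different choices give different ground instances.
Number of ground instances = 5.

5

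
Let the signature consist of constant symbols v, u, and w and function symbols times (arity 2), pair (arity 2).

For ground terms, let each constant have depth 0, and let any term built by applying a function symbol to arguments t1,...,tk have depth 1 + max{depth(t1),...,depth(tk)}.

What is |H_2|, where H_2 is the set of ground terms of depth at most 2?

885

Let N_k = |{terms of depth ≤ k}|. Then N_0 = 3 and N_k = 3 + N_{k-1}^2 + N_{k-1}^2 for k ≥ 1 (one summand per function symbol, arity giving the exponent).
N_0 = 3
N_1 = 3 + 3^2 + 3^2 = 21
N_2 = 3 + 21^2 + 21^2 = 885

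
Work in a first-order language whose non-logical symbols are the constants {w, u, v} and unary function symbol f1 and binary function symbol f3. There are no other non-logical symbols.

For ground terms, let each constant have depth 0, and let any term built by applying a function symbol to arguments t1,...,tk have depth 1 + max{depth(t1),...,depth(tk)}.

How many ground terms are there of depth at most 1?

Let N_k count ground terms of depth at most k. Each non-constant term of depth ≤ k is some function symbol applied to depth-≤(k−1) arguments, giving N_k = 3 + N_{k-1} + N_{k-1}^2.
N_0 = 3
N_1 = 3 + 3 + 3^2 = 15

15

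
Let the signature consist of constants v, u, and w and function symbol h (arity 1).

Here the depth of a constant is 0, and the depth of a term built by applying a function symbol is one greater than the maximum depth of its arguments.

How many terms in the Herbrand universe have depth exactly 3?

3

Let N_k count ground terms of depth at most k. Each non-constant term of depth ≤ k is some function symbol applied to depth-≤(k−1) arguments, giving N_k = 3 + N_{k-1}.
N_0 = 3
N_1 = 3 + 3 = 6
N_2 = 3 + 6 = 9
N_3 = 3 + 9 = 12
Terms of depth exactly 3: N_3 − N_2 = 12 − 9 = 3.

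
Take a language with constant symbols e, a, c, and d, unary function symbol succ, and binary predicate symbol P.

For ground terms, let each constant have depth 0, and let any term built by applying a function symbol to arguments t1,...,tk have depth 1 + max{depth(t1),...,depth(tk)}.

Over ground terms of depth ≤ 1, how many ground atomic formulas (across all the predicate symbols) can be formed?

64

First count ground terms of depth ≤ 1.
Count level by level. With function symbols succ/1, the terms of depth ≤ k are the 4 constants together with each function applied to depth-≤(k−1) tuples, so N_k = 4 + N_{k-1}.
N_0 = 4
N_1 = 4 + 4 = 8
So |H| = 8.
Each predicate of arity r yields |H|^r ground atoms (one per choice of an r-tuple from H):
  P: 8^2 = 64
Total ground atoms: 64.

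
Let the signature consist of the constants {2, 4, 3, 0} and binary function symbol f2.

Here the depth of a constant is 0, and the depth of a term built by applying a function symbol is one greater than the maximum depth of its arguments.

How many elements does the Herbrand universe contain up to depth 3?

163220

Write N_k for the number of ground terms of depth ≤ k. A term of depth ≤ k is either a constant or a function symbol applied to arguments of depth ≤ k−1, so N_k = 4 + N_{k-1}^2.
N_0 = 4
N_1 = 4 + 4^2 = 20
N_2 = 4 + 20^2 = 404
N_3 = 4 + 404^2 = 163220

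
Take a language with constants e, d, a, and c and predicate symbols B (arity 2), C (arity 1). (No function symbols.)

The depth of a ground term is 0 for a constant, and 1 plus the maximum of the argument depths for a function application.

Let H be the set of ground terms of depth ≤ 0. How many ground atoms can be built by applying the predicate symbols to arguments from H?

20

First count ground terms of depth ≤ 0.
With no function symbols every ground term is a constant, so there are exactly 4 ground terms at every depth bound.
N_0 = 4
Explicitly: e, d, a, c.
So |H| = 4.
Ground atoms are formed by filling each argument slot of a predicate with a term from H, so an r-ary predicate gives |H|^r atoms:
  B: 4^2 = 16;  C: 4
Total ground atoms: 16 + 4 = 20.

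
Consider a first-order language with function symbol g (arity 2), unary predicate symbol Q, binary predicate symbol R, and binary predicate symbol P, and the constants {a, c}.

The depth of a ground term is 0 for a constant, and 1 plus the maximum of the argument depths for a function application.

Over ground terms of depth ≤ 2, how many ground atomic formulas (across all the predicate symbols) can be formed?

First count ground terms of depth ≤ 2.
Let N_k count ground terms of depth at most k. Each non-constant term of depth ≤ k is some function symbol applied to depth-≤(k−1) arguments, giving N_k = 2 + N_{k-1}^2.
N_0 = 2
N_1 = 2 + 2^2 = 6
N_2 = 2 + 6^2 = 38
So |H| = 38.
Ground atoms are formed by filling each argument slot of a predicate with a term from H, so an r-ary predicate gives |H|^r atoms:
  Q: 38;  R: 38^2 = 1444;  P: 38^2 = 1444
Total ground atoms: 38 + 1444 + 1444 = 2926.

2926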